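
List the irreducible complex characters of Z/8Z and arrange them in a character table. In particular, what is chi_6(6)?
Character table of Z/8Z (irreps indexed chi_0,...,chi_7 with chi_k(m) = zeta_8^(k*m), zeta_8 = exp(2*pi*i/8)):
  irrep \ class  {0} (size 1)  {1} (size 1)    {2} (size 1)  {3} (size 1)    {4} (size 1)  {5} (size 1)    {6} (size 1)  {7} (size 1)  
  chi_0          1             1               1             1               1             1               1             1             
  chi_1          1             exp(I*pi/4)     I             exp(3*I*pi/4)   -1            exp(-3*I*pi/4)  -I            exp(-I*pi/4)  
  chi_2          1             I               -1            -I              1             I               -1            -I            
  chi_3          1             exp(3*I*pi/4)   -I            exp(I*pi/4)     -1            exp(-I*pi/4)    I             exp(-3*I*pi/4)
  chi_4          1             -1              1             -1              1             -1              1             -1            
  chi_5          1             exp(-3*I*pi/4)  I             exp(-I*pi/4)    -1            exp(I*pi/4)     -I            exp(3*I*pi/4) 
  chi_6          1             -I              -1            I               1             -I              -1            I             
  chi_7          1             exp(-I*pi/4)    -I            exp(-3*I*pi/4)  -1            exp(3*I*pi/4)   I             exp(I*pi/4)   

Spot check: chi_6(6) = zeta_8^(6*6) = zeta_8^36 = -1.

Justification: Z/8Z is abelian, so all 8 irreducible complex representations are 1-dimensional. They are given by chi_k(m) = zeta_8^(k*m) for k = 0,...,7. Row orthogonality: sum_m chi_k(m) conj(chi_l(m)) = 8 * [k = l].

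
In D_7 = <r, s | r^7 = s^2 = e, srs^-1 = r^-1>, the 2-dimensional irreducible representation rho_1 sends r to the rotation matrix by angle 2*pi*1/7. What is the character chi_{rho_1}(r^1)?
chi_{rho_1}(r^1) = 2*cos(2*pi*1*1/7) = 2*cos(2*pi/7)

rho_1(r^1) is rotation by angle 2*pi*1*1/7, whose trace is 2*cos(2*pi*1*1/7) = 2*cos(2*pi/7).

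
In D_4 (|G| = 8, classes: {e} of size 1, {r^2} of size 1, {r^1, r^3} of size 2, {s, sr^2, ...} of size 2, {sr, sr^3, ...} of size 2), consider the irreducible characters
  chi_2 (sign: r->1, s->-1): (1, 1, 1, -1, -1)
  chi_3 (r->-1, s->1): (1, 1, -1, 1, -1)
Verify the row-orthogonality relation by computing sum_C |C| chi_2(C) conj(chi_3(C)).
Sum = 0; so <chi_2, chi_3> = 0 (distinct irreducibles are orthogonal).

Justification: Compute term by term over conjugacy classes (|C| * chi_2(C) * conj(chi_3(C))):
  1*(1)*conj(1) + 1*(1)*conj(1) + 2*(1)*conj(-1) + 2*(-1)*conj(1) + 2*(-1)*conj(-1)
  = (1) + (1) + (-2) + (-2) + (2)
  = 0.
Dividing by |G| = 8 gives 0/8 = 0, matching the row-orthogonality relation <chi_2, chi_3> = [chi_2 = chi_3].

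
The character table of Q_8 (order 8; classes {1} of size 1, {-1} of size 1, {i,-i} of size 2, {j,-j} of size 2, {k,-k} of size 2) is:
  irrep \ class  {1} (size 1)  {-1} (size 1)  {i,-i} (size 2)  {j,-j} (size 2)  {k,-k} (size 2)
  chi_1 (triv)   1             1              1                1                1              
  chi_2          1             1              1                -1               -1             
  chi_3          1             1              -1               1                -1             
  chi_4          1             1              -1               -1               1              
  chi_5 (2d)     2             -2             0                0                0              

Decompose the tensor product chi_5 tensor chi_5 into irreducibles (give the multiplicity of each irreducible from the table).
chi_5 tensor chi_5 = chi_1 + chi_2 + chi_3 + chi_4 (all other irreducibles have multiplicity 0).

Solution. The character of a tensor product is the pointwise product (chi_5 * chi_5)(C) = chi_5(C) * chi_5(C):
  {1}: (2)*(2), {-1}: (-2)*(-2), {i,-i}: (0)*(0), {j,-j}: (0)*(0), {k,-k}: (0)*(0)
so (chi_5 * chi_5) takes values
  {1} -> 4, {-1} -> 4, {i,-i} -> 0, {j,-j} -> 0, {k,-k} -> 0.
Now take the inner product of this character with each irreducible chi from the table, <chi_5*chi_5, chi> = (1/8) sum_C |C| (chi_5*chi_5)(C) conj(chi(C)):
  <chi_5*chi_5, chi_1> = (1/8)[1*(4)*conj(1) + 1*(4)*conj(1) + 2*(0)*conj(1) + 2*(0)*conj(1) + 2*(0)*conj(1)]
      = (1/8)[(4) + (4) + (0) + (0) + (0)] = 8/8 = 1
  <chi_5*chi_5, chi_2> = (1/8)[1*(4)*conj(1) + 1*(4)*conj(1) + 2*(0)*conj(1) + 2*(0)*conj(-1) + 2*(0)*conj(-1)]
      = (1/8)[(4) + (4) + (0) + (0) + (0)] = 8/8 = 1
  <chi_5*chi_5, chi_3> = (1/8)[1*(4)*conj(1) + 1*(4)*conj(1) + 2*(0)*conj(-1) + 2*(0)*conj(1) + 2*(0)*conj(-1)]
      = (1/8)[(4) + (4) + (0) + (0) + (0)] = 8/8 = 1
  <chi_5*chi_5, chi_4> = (1/8)[1*(4)*conj(1) + 1*(4)*conj(1) + 2*(0)*conj(-1) + 2*(0)*conj(-1) + 2*(0)*conj(1)]
      = (1/8)[(4) + (4) + (0) + (0) + (0)] = 8/8 = 1
  <chi_5*chi_5, chi_5> = (1/8)[1*(4)*conj(2) + 1*(4)*conj(-2) + 2*(0)*conj(0) + 2*(0)*conj(0) + 2*(0)*conj(0)]
      = (1/8)[(8) + (-8) + (0) + (0) + (0)] = 0/8 = 0
Hence the multiplicities are chi_1: 1, chi_2: 1, chi_3: 1, chi_4: 1. Dimension check: dim(chi_5)*dim(chi_5) = 2*2 = 4 and sum (mult * dim) = 1*1 + 1*1 + 1*1 + 1*1 = 4.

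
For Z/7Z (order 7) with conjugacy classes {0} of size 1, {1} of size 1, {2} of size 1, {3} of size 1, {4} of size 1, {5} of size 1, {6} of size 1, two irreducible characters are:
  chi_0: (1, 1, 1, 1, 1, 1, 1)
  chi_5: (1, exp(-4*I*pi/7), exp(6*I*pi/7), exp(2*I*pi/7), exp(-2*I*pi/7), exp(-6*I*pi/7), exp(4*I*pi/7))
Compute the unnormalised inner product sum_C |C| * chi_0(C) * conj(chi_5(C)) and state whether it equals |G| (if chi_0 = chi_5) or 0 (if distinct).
Sum = 0; so <chi_0, chi_5> = 0 (distinct irreducibles are orthogonal).

Justification: Compute term by term over conjugacy classes (|C| * chi_0(C) * conj(chi_5(C))):
  1*(1)*conj(1) + 1*(1)*conj(exp(-4*I*pi/7)) + 1*(1)*conj(exp(6*I*pi/7)) + 1*(1)*conj(exp(2*I*pi/7)) + 1*(1)*conj(exp(-2*I*pi/7)) + 1*(1)*conj(exp(-6*I*pi/7)) + 1*(1)*conj(exp(4*I*pi/7))
  = (1) + (exp(4*I*pi/7)) + (exp(-6*I*pi/7)) + (exp(-2*I*pi/7)) + (exp(2*I*pi/7)) + (exp(6*I*pi/7)) + (exp(-4*I*pi/7))
  = 0.
(Exp terms are combined using exp(i*s)*conj(exp(i*t)) = exp(i*(s-t)), and sums of them are collapsed using the identity that for every m > 1 the m distinct m-th roots of unity sum to 0, e.g. 1 + exp(2*I*pi/3) + exp(-2*I*pi/3) = 0.)
Dividing by |G| = 7 gives 0/7 = 0, matching the row-orthogonality relation <chi_0, chi_5> = [chi_0 = chi_5].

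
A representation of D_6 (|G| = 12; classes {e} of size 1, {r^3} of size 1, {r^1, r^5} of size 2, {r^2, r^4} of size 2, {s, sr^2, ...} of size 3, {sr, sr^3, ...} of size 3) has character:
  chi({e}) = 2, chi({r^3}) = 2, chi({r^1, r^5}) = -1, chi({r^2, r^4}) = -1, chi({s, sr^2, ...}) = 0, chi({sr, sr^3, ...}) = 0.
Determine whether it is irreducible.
Irreducible: <chi, chi> = 1.

Details: <chi, chi> = (1/|G|) sum_C |C| * |chi(C)|^2 = (1/12)[1*|2|^2 + 1*|2|^2 + 2*|-1|^2 + 2*|-1|^2 + 3*|0|^2 + 3*|0|^2]
  = (1/12)[(4) + (4) + (2) + (2) + (0) + (0)] = 12/12 = 1.
A character is irreducible iff <chi, chi> = 1, so this representation is irreducible.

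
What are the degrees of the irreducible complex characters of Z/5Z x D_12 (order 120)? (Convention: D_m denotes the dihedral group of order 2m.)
Dimensions: 1, 1, 1, 1, 1, 1, 1, 1, 1, 1, 1, 1, 1, 1, 1, 1, 1, 1, 1, 1, 2, 2, 2, 2, 2, 2, 2, 2, 2, 2, 2, 2, 2, 2, 2, 2, 2, 2, 2, 2, 2, 2, 2, 2, 2

Justification: There are 45 irreducibles (= number of conjugacy classes). Their dimensions d_i satisfy sum d_i^2 = |G| = 120: 1 + 1 + 1 + 1 + 1 + 1 + 1 + 1 + 1 + 1 + 1 + 1 + 1 + 1 + 1 + 1 + 1 + 1 + 1 + 1 + 4 + 4 + 4 + 4 + 4 + 4 + 4 + 4 + 4 + 4 + 4 + 4 + 4 + 4 + 4 + 4 + 4 + 4 + 4 + 4 + 4 + 4 + 4 + 4 + 4 = 120. (For the product with Z/5Z: each of the 5 1-dim characters of Z/5Z tensors with each irrep of D_12, giving 5 copies of each D_12-dimension.)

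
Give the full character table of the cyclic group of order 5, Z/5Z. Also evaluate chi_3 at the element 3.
Character table of Z/5Z (irreps indexed chi_0,...,chi_4 with chi_k(m) = zeta_5^(k*m), zeta_5 = exp(2*pi*i/5)):
  irrep \ class  {0} (size 1)  {1} (size 1)    {2} (size 1)    {3} (size 1)    {4} (size 1)  
  chi_0          1             1               1               1               1             
  chi_1          1             exp(2*I*pi/5)   exp(4*I*pi/5)   exp(-4*I*pi/5)  exp(-2*I*pi/5)
  chi_2          1             exp(4*I*pi/5)   exp(-2*I*pi/5)  exp(2*I*pi/5)   exp(-4*I*pi/5)
  chi_3          1             exp(-4*I*pi/5)  exp(2*I*pi/5)   exp(-2*I*pi/5)  exp(4*I*pi/5) 
  chi_4          1             exp(-2*I*pi/5)  exp(-4*I*pi/5)  exp(4*I*pi/5)   exp(2*I*pi/5) 

Spot check: chi_3(3) = zeta_5^(3*3) = zeta_5^9 = exp(-2*I*pi/5).

Z/5Z is abelian, so all 5 irreducible complex representations are 1-dimensional. They are given by chi_k(m) = zeta_5^(k*m) for k = 0,...,4. Row orthogonality: sum_m chi_k(m) conj(chi_l(m)) = 5 * [k = l].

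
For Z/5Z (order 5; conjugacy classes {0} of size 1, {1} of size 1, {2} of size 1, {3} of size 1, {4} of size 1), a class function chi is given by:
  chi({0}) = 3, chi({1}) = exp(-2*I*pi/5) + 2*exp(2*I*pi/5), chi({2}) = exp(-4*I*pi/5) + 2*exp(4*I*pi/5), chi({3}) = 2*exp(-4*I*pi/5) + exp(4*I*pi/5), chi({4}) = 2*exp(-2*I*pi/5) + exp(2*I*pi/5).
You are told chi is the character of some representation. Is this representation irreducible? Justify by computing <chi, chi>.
Not irreducible (reducible): <chi, chi> = 5 > 1.

Argument: <chi, chi> = (1/|G|) sum_C |C| * |chi(C)|^2 = (1/5)[1*|3|^2 + 1*|exp(-2*I*pi/5) + 2*exp(2*I*pi/5)|^2 + 1*|exp(-4*I*pi/5) + 2*exp(4*I*pi/5)|^2 + 1*|2*exp(-4*I*pi/5) + exp(4*I*pi/5)|^2 + 1*|2*exp(-2*I*pi/5) + exp(2*I*pi/5)|^2]
  = (1/5)[(9) + (5 + 2*exp(-4*I*pi/5) + 2*exp(4*I*pi/5)) + (5 + 2*exp(-2*I*pi/5) + 2*exp(2*I*pi/5)) + (5 + 2*exp(-2*I*pi/5) + 2*exp(2*I*pi/5)) + (5 + 2*exp(-4*I*pi/5) + 2*exp(4*I*pi/5))] = 25/5 = 5.
(Exp terms are combined using exp(i*s)*conj(exp(i*t)) = exp(i*(s-t)), and sums of them are collapsed using the identity that for every m > 1 the m distinct m-th roots of unity sum to 0, e.g. 1 + exp(2*I*pi/3) + exp(-2*I*pi/3) = 0.)
A character is irreducible iff <chi, chi> = 1, so this representation is reducible.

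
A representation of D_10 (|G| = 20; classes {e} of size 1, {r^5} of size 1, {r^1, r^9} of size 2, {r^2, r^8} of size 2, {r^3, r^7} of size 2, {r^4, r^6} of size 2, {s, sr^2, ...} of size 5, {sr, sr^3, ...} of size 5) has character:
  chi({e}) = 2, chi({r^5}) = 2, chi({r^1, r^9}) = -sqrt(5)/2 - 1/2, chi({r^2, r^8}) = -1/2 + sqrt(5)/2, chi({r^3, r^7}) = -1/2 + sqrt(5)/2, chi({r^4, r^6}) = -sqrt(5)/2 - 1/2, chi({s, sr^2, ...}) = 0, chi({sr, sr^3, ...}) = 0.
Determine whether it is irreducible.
Irreducible: <chi, chi> = 1.

Why: <chi, chi> = (1/|G|) sum_C |C| * |chi(C)|^2 = (1/20)[1*|2|^2 + 1*|2|^2 + 2*|-sqrt(5)/2 - 1/2|^2 + 2*|-1/2 + sqrt(5)/2|^2 + 2*|-1/2 + sqrt(5)/2|^2 + 2*|-sqrt(5)/2 - 1/2|^2 + 5*|0|^2 + 5*|0|^2]
  = (1/20)[(4) + (4) + (sqrt(5) + 3) + (3 - sqrt(5)) + (3 - sqrt(5)) + (sqrt(5) + 3) + (0) + (0)] = 20/20 = 1.
A character is irreducible iff <chi, chi> = 1, so this representation is irreducible.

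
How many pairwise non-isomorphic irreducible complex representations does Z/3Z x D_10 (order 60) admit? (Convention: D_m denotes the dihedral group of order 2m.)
24

Details: The number of irreducible complex representations of a finite group equals its number of conjugacy classes. For a direct product, #classes(G x H) = #classes(G) * #classes(H). Z/3Z has 3 classes (abelian), D_10 has 8 classes, so 3 * 8 = 24, so Z/3Z x D_10 (order 60) has exactly 24 irreducible complex representations.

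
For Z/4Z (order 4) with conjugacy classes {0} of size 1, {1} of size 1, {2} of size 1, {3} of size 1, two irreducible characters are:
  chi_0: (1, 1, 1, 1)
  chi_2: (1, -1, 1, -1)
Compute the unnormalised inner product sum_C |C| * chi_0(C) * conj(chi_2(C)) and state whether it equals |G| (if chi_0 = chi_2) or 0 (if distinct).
Sum = 0; so <chi_0, chi_2> = 0 (distinct irreducibles are orthogonal).

Proof sketch: Compute term by term over conjugacy classes (|C| * chi_0(C) * conj(chi_2(C))):
  1*(1)*conj(1) + 1*(1)*conj(-1) + 1*(1)*conj(1) + 1*(1)*conj(-1)
  = (1) + (-1) + (1) + (-1)
  = 0.
(Exp terms are combined using exp(i*s)*conj(exp(i*t)) = exp(i*(s-t)), and sums of them are collapsed using the identity that for every m > 1 the m distinct m-th roots of unity sum to 0, e.g. 1 + exp(2*I*pi/3) + exp(-2*I*pi/3) = 0.)
Dividing by |G| = 4 gives 0/4 = 0, matching the row-orthogonality relation <chi_0, chi_2> = [chi_0 = chi_2].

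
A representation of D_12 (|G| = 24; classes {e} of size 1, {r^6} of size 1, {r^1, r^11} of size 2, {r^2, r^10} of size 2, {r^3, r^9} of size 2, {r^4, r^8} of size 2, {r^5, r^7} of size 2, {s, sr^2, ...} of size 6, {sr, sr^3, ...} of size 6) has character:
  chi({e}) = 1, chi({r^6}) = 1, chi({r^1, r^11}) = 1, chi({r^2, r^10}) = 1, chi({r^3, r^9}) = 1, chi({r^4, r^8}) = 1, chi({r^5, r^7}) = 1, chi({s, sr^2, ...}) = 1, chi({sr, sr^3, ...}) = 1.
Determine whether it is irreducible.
Irreducible: <chi, chi> = 1.

<chi, chi> = (1/|G|) sum_C |C| * |chi(C)|^2 = (1/24)[1*|1|^2 + 1*|1|^2 + 2*|1|^2 + 2*|1|^2 + 2*|1|^2 + 2*|1|^2 + 2*|1|^2 + 6*|1|^2 + 6*|1|^2]
  = (1/24)[(1) + (1) + (2) + (2) + (2) + (2) + (2) + (6) + (6)] = 24/24 = 1.
A character is irreducible iff <chi, chi> = 1, so this representation is irreducible.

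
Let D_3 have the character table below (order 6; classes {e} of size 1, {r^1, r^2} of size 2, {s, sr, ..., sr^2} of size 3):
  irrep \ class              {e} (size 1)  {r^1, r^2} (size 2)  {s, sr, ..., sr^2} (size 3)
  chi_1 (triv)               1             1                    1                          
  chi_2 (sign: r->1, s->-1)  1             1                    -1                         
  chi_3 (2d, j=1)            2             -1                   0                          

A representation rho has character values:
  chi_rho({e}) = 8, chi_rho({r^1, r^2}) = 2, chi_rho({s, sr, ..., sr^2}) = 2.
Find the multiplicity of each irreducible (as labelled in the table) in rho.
Multiplicities: chi_1: 3, chi_2: 1, chi_3: 2.

Details: Use <chi_rho, chi> = (1/|G|) sum_C |C| * chi_rho(C) * conj(chi(C)) with |G| = 6 for each irreducible chi in the table:
  <chi_rho, chi_1> = (1/6)[1*(8)*conj(1) + 2*(2)*conj(1) + 3*(2)*conj(1)]
      = (1/6)[(8) + (4) + (6)] = 18/6 = 3
  <chi_rho, chi_2> = (1/6)[1*(8)*conj(1) + 2*(2)*conj(1) + 3*(2)*conj(-1)]
      = (1/6)[(8) + (4) + (-6)] = 6/6 = 1
  <chi_rho, chi_3> = (1/6)[1*(8)*conj(2) + 2*(2)*conj(-1) + 3*(2)*conj(0)]
      = (1/6)[(16) + (-4) + (0)] = 12/6 = 2
Dimension check: dim(rho) = sum (mult * dim) = 3*1 + 1*1 + 2*2 = 8 = chi_rho(e) = 8.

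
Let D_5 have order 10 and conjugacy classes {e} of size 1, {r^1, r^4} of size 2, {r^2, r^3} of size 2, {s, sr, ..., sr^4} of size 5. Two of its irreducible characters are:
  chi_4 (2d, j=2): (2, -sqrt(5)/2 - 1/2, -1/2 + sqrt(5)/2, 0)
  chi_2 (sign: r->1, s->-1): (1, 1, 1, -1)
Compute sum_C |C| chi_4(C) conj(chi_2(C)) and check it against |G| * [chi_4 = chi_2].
Sum = 0; so <chi_4, chi_2> = 0 (distinct irreducibles are orthogonal).

Working: Compute term by term over conjugacy classes (|C| * chi_4(C) * conj(chi_2(C))):
  1*(2)*conj(1) + 2*(-sqrt(5)/2 - 1/2)*conj(1) + 2*(-1/2 + sqrt(5)/2)*conj(1) + 5*(0)*conj(-1)
  = (2) + (-sqrt(5) - 1) + (-1 + sqrt(5)) + (0)
  = 0.
Dividing by |G| = 10 gives 0/10 = 0, matching the row-orthogonality relation <chi_4, chi_2> = [chi_4 = chi_2].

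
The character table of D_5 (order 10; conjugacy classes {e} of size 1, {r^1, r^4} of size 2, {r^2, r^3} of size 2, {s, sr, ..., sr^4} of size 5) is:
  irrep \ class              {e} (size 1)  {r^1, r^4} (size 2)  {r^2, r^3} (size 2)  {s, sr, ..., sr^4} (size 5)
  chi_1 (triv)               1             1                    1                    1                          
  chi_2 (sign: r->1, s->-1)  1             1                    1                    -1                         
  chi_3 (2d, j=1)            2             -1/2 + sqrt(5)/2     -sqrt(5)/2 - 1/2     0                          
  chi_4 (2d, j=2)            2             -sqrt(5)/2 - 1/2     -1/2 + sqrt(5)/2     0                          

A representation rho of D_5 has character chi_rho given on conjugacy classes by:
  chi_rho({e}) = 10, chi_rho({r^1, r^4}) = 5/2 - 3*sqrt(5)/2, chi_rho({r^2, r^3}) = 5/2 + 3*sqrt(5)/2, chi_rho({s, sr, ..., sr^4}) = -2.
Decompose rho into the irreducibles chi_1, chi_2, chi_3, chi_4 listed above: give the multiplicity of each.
Multiplicities: chi_1: 1, chi_2: 3, chi_3: 0, chi_4: 3.

Details: Use <chi_rho, chi> = (1/|G|) sum_C |C| * chi_rho(C) * conj(chi(C)) with |G| = 10 for each irreducible chi in the table:
  <chi_rho, chi_1> = (1/10)[1*(10)*conj(1) + 2*(5/2 - 3*sqrt(5)/2)*conj(1) + 2*(5/2 + 3*sqrt(5)/2)*conj(1) + 5*(-2)*conj(1)]
      = (1/10)[(10) + (5 - 3*sqrt(5)) + (5 + 3*sqrt(5)) + (-10)] = 10/10 = 1
  <chi_rho, chi_2> = (1/10)[1*(10)*conj(1) + 2*(5/2 - 3*sqrt(5)/2)*conj(1) + 2*(5/2 + 3*sqrt(5)/2)*conj(1) + 5*(-2)*conj(-1)]
      = (1/10)[(10) + (5 - 3*sqrt(5)) + (5 + 3*sqrt(5)) + (10)] = 30/10 = 3
  <chi_rho, chi_3> = (1/10)[1*(10)*conj(2) + 2*(5/2 - 3*sqrt(5)/2)*conj(-1/2 + sqrt(5)/2) + 2*(5/2 + 3*sqrt(5)/2)*conj(-sqrt(5)/2 - 1/2) + 5*(-2)*conj(0)]
      = (1/10)[(20) + (-10 + 4*sqrt(5)) + (-10 - 4*sqrt(5)) + (0)] = 0/10 = 0
  <chi_rho, chi_4> = (1/10)[1*(10)*conj(2) + 2*(5/2 - 3*sqrt(5)/2)*conj(-sqrt(5)/2 - 1/2) + 2*(5/2 + 3*sqrt(5)/2)*conj(-1/2 + sqrt(5)/2) + 5*(-2)*conj(0)]
      = (1/10)[(20) + (5 - sqrt(5)) + (sqrt(5) + 5) + (0)] = 30/10 = 3
Dimension check: dim(rho) = sum (mult * dim) = 1*1 + 3*1 + 0*2 + 3*2 = 10 = chi_rho(e) = 10.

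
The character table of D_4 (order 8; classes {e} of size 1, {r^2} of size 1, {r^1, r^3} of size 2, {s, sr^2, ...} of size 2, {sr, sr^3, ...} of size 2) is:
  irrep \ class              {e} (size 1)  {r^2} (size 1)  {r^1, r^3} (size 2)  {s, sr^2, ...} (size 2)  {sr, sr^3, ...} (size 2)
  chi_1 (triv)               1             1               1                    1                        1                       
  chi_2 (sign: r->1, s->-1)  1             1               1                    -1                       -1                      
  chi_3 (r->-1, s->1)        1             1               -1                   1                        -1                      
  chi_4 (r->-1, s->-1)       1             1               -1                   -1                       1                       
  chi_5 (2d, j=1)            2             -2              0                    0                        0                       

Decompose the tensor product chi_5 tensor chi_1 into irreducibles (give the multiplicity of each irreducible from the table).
chi_5 tensor chi_1 = chi_5 (all other irreducibles have multiplicity 0).

Argument: The character of a tensor product is the pointwise product (chi_5 * chi_1)(C) = chi_5(C) * chi_1(C):
  {e}: (2)*(1), {r^2}: (-2)*(1), {r^1, r^3}: (0)*(1), {s, sr^2, ...}: (0)*(1), {sr, sr^3, ...}: (0)*(1)
so (chi_5 * chi_1) takes values
  {e} -> 2, {r^2} -> -2, {r^1, r^3} -> 0, {s, sr^2, ...} -> 0, {sr, sr^3, ...} -> 0.
Now take the inner product of this character with each irreducible chi from the table, <chi_5*chi_1, chi> = (1/8) sum_C |C| (chi_5*chi_1)(C) conj(chi(C)):
  <chi_5*chi_1, chi_1> = (1/8)[1*(2)*conj(1) + 1*(-2)*conj(1) + 2*(0)*conj(1) + 2*(0)*conj(1) + 2*(0)*conj(1)]
      = (1/8)[(2) + (-2) + (0) + (0) + (0)] = 0/8 = 0
  <chi_5*chi_1, chi_2> = (1/8)[1*(2)*conj(1) + 1*(-2)*conj(1) + 2*(0)*conj(1) + 2*(0)*conj(-1) + 2*(0)*conj(-1)]
      = (1/8)[(2) + (-2) + (0) + (0) + (0)] = 0/8 = 0
  <chi_5*chi_1, chi_3> = (1/8)[1*(2)*conj(1) + 1*(-2)*conj(1) + 2*(0)*conj(-1) + 2*(0)*conj(1) + 2*(0)*conj(-1)]
      = (1/8)[(2) + (-2) + (0) + (0) + (0)] = 0/8 = 0
  <chi_5*chi_1, chi_4> = (1/8)[1*(2)*conj(1) + 1*(-2)*conj(1) + 2*(0)*conj(-1) + 2*(0)*conj(-1) + 2*(0)*conj(1)]
      = (1/8)[(2) + (-2) + (0) + (0) + (0)] = 0/8 = 0
  <chi_5*chi_1, chi_5> = (1/8)[1*(2)*conj(2) + 1*(-2)*conj(-2) + 2*(0)*conj(0) + 2*(0)*conj(0) + 2*(0)*conj(0)]
      = (1/8)[(4) + (4) + (0) + (0) + (0)] = 8/8 = 1
Hence the multiplicities are chi_5: 1. Dimension check: dim(chi_5)*dim(chi_1) = 2*1 = 2 and sum (mult * dim) = 1*2 = 2.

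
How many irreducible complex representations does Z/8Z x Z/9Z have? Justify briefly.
72

Argument: The number of irreducible complex representations of a finite group equals its number of conjugacy classes. Z/8Z x Z/9Z is abelian of order 72, so every element is its own conjugacy class: 72 classes, so Z/8Z x Z/9Z (order 72) has exactly 72 irreducible complex representations.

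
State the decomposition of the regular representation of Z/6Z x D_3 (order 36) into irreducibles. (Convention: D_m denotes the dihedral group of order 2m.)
Each irreducible V_i of dimension d_i appears with multiplicity d_i, i.e. rho_reg = (direct sum over all irreducibles V_i) d_i V_i. The irreducible dimensions for Z/6Z x D_3 are 1, 1, 1, 1, 1, 1, 1, 1, 1, 1, 1, 1, 2, 2, 2, 2, 2, 2: 12 irreducibles of dimension 1, each with multiplicity 1; 6 irreducibles of dimension 2, each with multiplicity 2. Total dimension 12*1*1 + 6*2*2 = 36 = |G|.

Working: General theorem: in the regular representation of a finite group G, each irreducible appears with multiplicity equal to its dimension. Check: dim(rho_reg) = sum d_i^2 = 1 + 1 + 1 + 1 + 1 + 1 + 1 + 1 + 1 + 1 + 1 + 1 + 4 + 4 + 4 + 4 + 4 + 4 = 36 = |G|.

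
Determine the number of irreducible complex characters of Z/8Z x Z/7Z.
56

Details: The number of irreducible complex representations of a finite group equals its number of conjugacy classes. Z/8Z x Z/7Z is abelian of order 56, so every element is its own conjugacy class: 56 classes, so Z/8Z x Z/7Z (order 56) has exactly 56 irreducible complex representations.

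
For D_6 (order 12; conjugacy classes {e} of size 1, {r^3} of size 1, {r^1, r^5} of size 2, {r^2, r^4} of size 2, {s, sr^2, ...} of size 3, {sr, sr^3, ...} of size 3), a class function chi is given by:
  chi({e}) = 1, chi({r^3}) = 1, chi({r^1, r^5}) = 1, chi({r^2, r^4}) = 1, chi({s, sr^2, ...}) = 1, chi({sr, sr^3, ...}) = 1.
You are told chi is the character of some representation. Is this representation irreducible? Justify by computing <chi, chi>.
Irreducible: <chi, chi> = 1.

Justification: <chi, chi> = (1/|G|) sum_C |C| * |chi(C)|^2 = (1/12)[1*|1|^2 + 1*|1|^2 + 2*|1|^2 + 2*|1|^2 + 3*|1|^2 + 3*|1|^2]
  = (1/12)[(1) + (1) + (2) + (2) + (3) + (3)] = 12/12 = 1.
A character is irreducible iff <chi, chi> = 1, so this representation is irreducible.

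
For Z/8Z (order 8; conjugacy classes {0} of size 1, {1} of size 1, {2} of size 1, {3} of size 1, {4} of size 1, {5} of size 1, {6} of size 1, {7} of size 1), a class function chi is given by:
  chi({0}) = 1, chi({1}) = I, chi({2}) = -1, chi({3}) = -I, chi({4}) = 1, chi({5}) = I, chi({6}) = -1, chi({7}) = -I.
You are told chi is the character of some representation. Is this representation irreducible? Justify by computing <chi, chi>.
Irreducible: <chi, chi> = 1.

Why: <chi, chi> = (1/|G|) sum_C |C| * |chi(C)|^2 = (1/8)[1*|1|^2 + 1*|I|^2 + 1*|-1|^2 + 1*|-I|^2 + 1*|1|^2 + 1*|I|^2 + 1*|-1|^2 + 1*|-I|^2]
  = (1/8)[(1) + (1) + (1) + (1) + (1) + (1) + (1) + (1)] = 8/8 = 1.
(Exp terms are combined using exp(i*s)*conj(exp(i*t)) = exp(i*(s-t)), and sums of them are collapsed using the identity that for every m > 1 the m distinct m-th roots of unity sum to 0, e.g. 1 + exp(2*I*pi/3) + exp(-2*I*pi/3) = 0.)
A character is irreducible iff <chi, chi> = 1, so this representation is irreducible.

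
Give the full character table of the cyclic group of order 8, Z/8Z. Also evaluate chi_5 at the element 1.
Character table of Z/8Z (irreps indexed chi_0,...,chi_7 with chi_k(m) = zeta_8^(k*m), zeta_8 = exp(2*pi*i/8)):
  irrep \ class  {0} (size 1)  {1} (size 1)    {2} (size 1)  {3} (size 1)    {4} (size 1)  {5} (size 1)    {6} (size 1)  {7} (size 1)  
  chi_0          1             1               1             1               1             1               1             1             
  chi_1          1             exp(I*pi/4)     I             exp(3*I*pi/4)   -1            exp(-3*I*pi/4)  -I            exp(-I*pi/4)  
  chi_2          1             I               -1            -I              1             I               -1            -I            
  chi_3          1             exp(3*I*pi/4)   -I            exp(I*pi/4)     -1            exp(-I*pi/4)    I             exp(-3*I*pi/4)
  chi_4          1             -1              1             -1              1             -1              1             -1            
  chi_5          1             exp(-3*I*pi/4)  I             exp(-I*pi/4)    -1            exp(I*pi/4)     -I            exp(3*I*pi/4) 
  chi_6          1             -I              -1            I               1             -I              -1            I             
  chi_7          1             exp(-I*pi/4)    -I            exp(-3*I*pi/4)  -1            exp(3*I*pi/4)   I             exp(I*pi/4)   

Spot check: chi_5(1) = zeta_8^(5*1) = zeta_8^5 = exp(-3*I*pi/4).

Justification: Z/8Z is abelian, so all 8 irreducible complex representations are 1-dimensional. They are given by chi_k(m) = zeta_8^(k*m) for k = 0,...,7. Row orthogonality: sum_m chi_k(m) conj(chi_l(m)) = 8 * [k = l].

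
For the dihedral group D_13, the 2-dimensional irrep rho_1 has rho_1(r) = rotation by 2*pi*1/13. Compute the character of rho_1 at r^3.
chi_{rho_1}(r^3) = 2*cos(2*pi*1*3/13) = 2*cos(6*pi/13)

Proof sketch: rho_1(r^3) is rotation by angle 2*pi*1*3/13, whose trace is 2*cos(2*pi*1*3/13) = 2*cos(6*pi/13).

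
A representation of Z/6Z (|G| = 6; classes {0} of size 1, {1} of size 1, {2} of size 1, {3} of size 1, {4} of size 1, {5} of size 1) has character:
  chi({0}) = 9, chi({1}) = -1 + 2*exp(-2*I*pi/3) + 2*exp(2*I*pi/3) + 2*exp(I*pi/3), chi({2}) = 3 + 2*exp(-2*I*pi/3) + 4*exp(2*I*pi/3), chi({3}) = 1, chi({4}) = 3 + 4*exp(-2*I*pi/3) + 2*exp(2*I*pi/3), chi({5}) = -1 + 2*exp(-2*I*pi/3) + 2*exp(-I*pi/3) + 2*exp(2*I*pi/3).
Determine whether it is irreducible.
Not irreducible (reducible): <chi, chi> = 17 > 1.

Working: <chi, chi> = (1/|G|) sum_C |C| * |chi(C)|^2 = (1/6)[1*|9|^2 + 1*|-1 + 2*exp(-2*I*pi/3) + 2*exp(2*I*pi/3) + 2*exp(I*pi/3)|^2 + 1*|3 + 2*exp(-2*I*pi/3) + 4*exp(2*I*pi/3)|^2 + 1*|1|^2 + 1*|3 + 4*exp(-2*I*pi/3) + 2*exp(2*I*pi/3)|^2 + 1*|-1 + 2*exp(-2*I*pi/3) + 2*exp(-I*pi/3) + 2*exp(2*I*pi/3)|^2]
  = (1/6)[(81) + (7) + (3) + (1) + (3) + (7)] = 102/6 = 17.
(Exp terms are combined using exp(i*s)*conj(exp(i*t)) = exp(i*(s-t)), and sums of them are collapsed using the identity that for every m > 1 the m distinct m-th roots of unity sum to 0, e.g. 1 + exp(2*I*pi/3) + exp(-2*I*pi/3) = 0.)
A character is irreducible iff <chi, chi> = 1, so this representation is reducible.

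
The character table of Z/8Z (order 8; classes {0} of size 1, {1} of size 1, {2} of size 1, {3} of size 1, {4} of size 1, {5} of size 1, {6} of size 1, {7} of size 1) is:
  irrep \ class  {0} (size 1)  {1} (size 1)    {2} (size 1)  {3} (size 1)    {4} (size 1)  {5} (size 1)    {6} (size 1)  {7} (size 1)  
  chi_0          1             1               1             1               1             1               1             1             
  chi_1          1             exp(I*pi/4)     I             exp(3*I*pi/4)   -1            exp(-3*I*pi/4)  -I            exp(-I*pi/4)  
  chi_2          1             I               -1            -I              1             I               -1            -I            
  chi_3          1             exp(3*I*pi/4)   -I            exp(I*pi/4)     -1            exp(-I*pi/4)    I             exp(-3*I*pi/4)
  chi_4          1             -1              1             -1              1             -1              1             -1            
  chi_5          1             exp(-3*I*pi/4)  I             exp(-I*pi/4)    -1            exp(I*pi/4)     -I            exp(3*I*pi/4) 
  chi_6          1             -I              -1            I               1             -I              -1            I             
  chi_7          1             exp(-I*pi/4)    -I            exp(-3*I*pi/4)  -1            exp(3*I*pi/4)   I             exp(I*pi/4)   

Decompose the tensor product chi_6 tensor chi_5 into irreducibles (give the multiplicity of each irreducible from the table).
chi_6 tensor chi_5 = chi_3 (all other irreducibles have multiplicity 0).

Argument: The character of a tensor product is the pointwise product (chi_6 * chi_5)(C) = chi_6(C) * chi_5(C):
  {0}: (1)*(1), {1}: (-I)*(exp(-3*I*pi/4)), {2}: (-1)*(I), {3}: (I)*(exp(-I*pi/4)), {4}: (1)*(-1), {5}: (-I)*(exp(I*pi/4)), {6}: (-1)*(-I), {7}: (I)*(exp(3*I*pi/4))
so (chi_6 * chi_5) takes values
  {0} -> 1, {1} -> -exp(-I*pi/4), {2} -> -I, {3} -> exp(I*pi/4), {4} -> -1, {5} -> -exp(3*I*pi/4), {6} -> I, {7} -> exp(-3*I*pi/4).
Now take the inner product of this character with each irreducible chi from the table, <chi_6*chi_5, chi> = (1/8) sum_C |C| (chi_6*chi_5)(C) conj(chi(C)):
  <chi_6*chi_5, chi_0> = (1/8)[1*(1)*conj(1) + 1*(-exp(-I*pi/4))*conj(1) + 1*(-I)*conj(1) + 1*(exp(I*pi/4))*conj(1) + 1*(-1)*conj(1) + 1*(-exp(3*I*pi/4))*conj(1) + 1*(I)*conj(1) + 1*(exp(-3*I*pi/4))*conj(1)]
      = (1/8)[(1) + (-exp(-I*pi/4)) + (-I) + (exp(I*pi/4)) + (-1) + (-exp(3*I*pi/4)) + (I) + (exp(-3*I*pi/4))] = 0/8 = 0
  <chi_6*chi_5, chi_1> = (1/8)[1*(1)*conj(1) + 1*(-exp(-I*pi/4))*conj(exp(I*pi/4)) + 1*(-I)*conj(I) + 1*(exp(I*pi/4))*conj(exp(3*I*pi/4)) + 1*(-1)*conj(-1) + 1*(-exp(3*I*pi/4))*conj(exp(-3*I*pi/4)) + 1*(I)*conj(-I) + 1*(exp(-3*I*pi/4))*conj(exp(-I*pi/4))]
      = (1/8)[(1) + (I) + (-1) + (-I) + (1) + (I) + (-1) + (-I)] = 0/8 = 0
  <chi_6*chi_5, chi_2> = (1/8)[1*(1)*conj(1) + 1*(-exp(-I*pi/4))*conj(I) + 1*(-I)*conj(-1) + 1*(exp(I*pi/4))*conj(-I) + 1*(-1)*conj(1) + 1*(-exp(3*I*pi/4))*conj(I) + 1*(I)*conj(-1) + 1*(exp(-3*I*pi/4))*conj(-I)]
      = (1/8)[(1) + (exp(I*pi/4)) + (I) + (exp(3*I*pi/4)) + (-1) + (exp(-3*I*pi/4)) + (-I) + (exp(-I*pi/4))] = 0/8 = 0
  <chi_6*chi_5, chi_3> = (1/8)[1*(1)*conj(1) + 1*(-exp(-I*pi/4))*conj(exp(3*I*pi/4)) + 1*(-I)*conj(-I) + 1*(exp(I*pi/4))*conj(exp(I*pi/4)) + 1*(-1)*conj(-1) + 1*(-exp(3*I*pi/4))*conj(exp(-I*pi/4)) + 1*(I)*conj(I) + 1*(exp(-3*I*pi/4))*conj(exp(-3*I*pi/4))]
      = (1/8)[(1) + (1) + (1) + (1) + (1) + (1) + (1) + (1)] = 8/8 = 1
  <chi_6*chi_5, chi_4> = (1/8)[1*(1)*conj(1) + 1*(-exp(-I*pi/4))*conj(-1) + 1*(-I)*conj(1) + 1*(exp(I*pi/4))*conj(-1) + 1*(-1)*conj(1) + 1*(-exp(3*I*pi/4))*conj(-1) + 1*(I)*conj(1) + 1*(exp(-3*I*pi/4))*conj(-1)]
      = (1/8)[(1) + (exp(-I*pi/4)) + (-I) + (-exp(I*pi/4)) + (-1) + (exp(3*I*pi/4)) + (I) + (-exp(-3*I*pi/4))] = 0/8 = 0
  <chi_6*chi_5, chi_5> = (1/8)[1*(1)*conj(1) + 1*(-exp(-I*pi/4))*conj(exp(-3*I*pi/4)) + 1*(-I)*conj(I) + 1*(exp(I*pi/4))*conj(exp(-I*pi/4)) + 1*(-1)*conj(-1) + 1*(-exp(3*I*pi/4))*conj(exp(I*pi/4)) + 1*(I)*conj(-I) + 1*(exp(-3*I*pi/4))*conj(exp(3*I*pi/4))]
      = (1/8)[(1) + (-I) + (-1) + (I) + (1) + (-I) + (-1) + (I)] = 0/8 = 0
  <chi_6*chi_5, chi_6> = (1/8)[1*(1)*conj(1) + 1*(-exp(-I*pi/4))*conj(-I) + 1*(-I)*conj(-1) + 1*(exp(I*pi/4))*conj(I) + 1*(-1)*conj(1) + 1*(-exp(3*I*pi/4))*conj(-I) + 1*(I)*conj(-1) + 1*(exp(-3*I*pi/4))*conj(I)]
      = (1/8)[(1) + (-exp(I*pi/4)) + (I) + (-exp(3*I*pi/4)) + (-1) + (-exp(-3*I*pi/4)) + (-I) + (-exp(-I*pi/4))] = 0/8 = 0
  <chi_6*chi_5, chi_7> = (1/8)[1*(1)*conj(1) + 1*(-exp(-I*pi/4))*conj(exp(-I*pi/4)) + 1*(-I)*conj(-I) + 1*(exp(I*pi/4))*conj(exp(-3*I*pi/4)) + 1*(-1)*conj(-1) + 1*(-exp(3*I*pi/4))*conj(exp(3*I*pi/4)) + 1*(I)*conj(I) + 1*(exp(-3*I*pi/4))*conj(exp(I*pi/4))]
      = (1/8)[(1) + (-1) + (1) + (-1) + (1) + (-1) + (1) + (-1)] = 0/8 = 0
(Exp terms are combined using exp(i*s)*conj(exp(i*t)) = exp(i*(s-t)), and sums of them are collapsed using the identity that for every m > 1 the m distinct m-th roots of unity sum to 0, e.g. 1 + exp(2*I*pi/3) + exp(-2*I*pi/3) = 0.)
Hence the multiplicities are chi_3: 1. Dimension check: dim(chi_6)*dim(chi_5) = 1*1 = 1 and sum (mult * dim) = 1*1 = 1.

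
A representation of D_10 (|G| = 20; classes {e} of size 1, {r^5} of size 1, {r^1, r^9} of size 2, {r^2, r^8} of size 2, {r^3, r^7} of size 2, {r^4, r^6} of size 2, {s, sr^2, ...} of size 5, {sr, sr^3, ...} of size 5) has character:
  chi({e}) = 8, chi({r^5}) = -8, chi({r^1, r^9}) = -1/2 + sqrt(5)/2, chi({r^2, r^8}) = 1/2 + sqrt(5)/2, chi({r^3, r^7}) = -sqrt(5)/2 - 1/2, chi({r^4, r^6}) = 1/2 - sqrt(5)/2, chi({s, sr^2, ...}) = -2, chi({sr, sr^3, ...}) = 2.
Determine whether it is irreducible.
Not irreducible (reducible): <chi, chi> = 9 > 1.

Proof sketch: <chi, chi> = (1/|G|) sum_C |C| * |chi(C)|^2 = (1/20)[1*|8|^2 + 1*|-8|^2 + 2*|-1/2 + sqrt(5)/2|^2 + 2*|1/2 + sqrt(5)/2|^2 + 2*|-sqrt(5)/2 - 1/2|^2 + 2*|1/2 - sqrt(5)/2|^2 + 5*|-2|^2 + 5*|2|^2]
  = (1/20)[(64) + (64) + (3 - sqrt(5)) + (sqrt(5) + 3) + (sqrt(5) + 3) + (3 - sqrt(5)) + (20) + (20)] = 180/20 = 9.
A character is irreducible iff <chi, chi> = 1, so this representation is reducible.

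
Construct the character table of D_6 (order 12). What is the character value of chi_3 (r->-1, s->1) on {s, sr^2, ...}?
Conjugacy classes: {e} of size 1, {r^3} of size 1, {r^1, r^5} of size 2, {r^2, r^4} of size 2, {s, sr^2, ...} of size 3, {sr, sr^3, ...} of size 3.
Character table:
  irrep \ class              {e} (size 1)  {r^3} (size 1)  {r^1, r^5} (size 2)  {r^2, r^4} (size 2)  {s, sr^2, ...} (size 3)  {sr, sr^3, ...} (size 3)
  chi_1 (triv)               1             1               1                    1                    1                        1                       
  chi_2 (sign: r->1, s->-1)  1             1               1                    1                    -1                       -1                      
  chi_3 (r->-1, s->1)        1             -1              -1                   1                    1                        -1                      
  chi_4 (r->-1, s->-1)       1             -1              -1                   1                    -1                       1                       
  chi_5 (2d, j=1)            2             -2              1                    -1                   0                        0                       
  chi_6 (2d, j=2)            2             2               -1                   -1                   0                        0                       

Spot check: chi_3 (r->-1, s->1) on {s, sr^2, ...} = 1.

Argument: D_6 has order 2*6 = 12 with 6 conjugacy classes, hence 6 irreducibles. Sum of squared dims 1 + 1 + 1 + 1 + 4 + 4 = 12 = |G|. Linear characters come from the abelianisation; the 2-dimensional irreps have character r^k -> 2*cos(2*pi*j*k/6), reflections -> 0.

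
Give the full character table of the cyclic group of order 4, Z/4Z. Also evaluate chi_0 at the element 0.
Character table of Z/4Z (irreps indexed chi_0,...,chi_3 with chi_k(m) = zeta_4^(k*m), zeta_4 = exp(2*pi*i/4)):
  irrep \ class  {0} (size 1)  {1} (size 1)  {2} (size 1)  {3} (size 1)
  chi_0          1             1             1             1           
  chi_1          1             I             -1            -I          
  chi_2          1             -1            1             -1          
  chi_3          1             -I            -1            I           

Spot check: chi_0(0) = zeta_4^(0*0) = zeta_4^0 = 1.

Solution. Z/4Z is abelian, so all 4 irreducible complex representations are 1-dimensional. They are given by chi_k(m) = zeta_4^(k*m) for k = 0,...,3. Row orthogonality: sum_m chi_k(m) conj(chi_l(m)) = 4 * [k = l].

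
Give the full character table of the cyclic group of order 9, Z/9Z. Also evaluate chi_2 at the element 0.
Character table of Z/9Z (irreps indexed chi_0,...,chi_8 with chi_k(m) = zeta_9^(k*m), zeta_9 = exp(2*pi*i/9)):
  irrep \ class  {0} (size 1)  {1} (size 1)    {2} (size 1)    {3} (size 1)    {4} (size 1)    {5} (size 1)    {6} (size 1)    {7} (size 1)    {8} (size 1)  
  chi_0          1             1               1               1               1               1               1               1               1             
  chi_1          1             exp(2*I*pi/9)   exp(4*I*pi/9)   exp(2*I*pi/3)   exp(8*I*pi/9)   exp(-8*I*pi/9)  exp(-2*I*pi/3)  exp(-4*I*pi/9)  exp(-2*I*pi/9)
  chi_2          1             exp(4*I*pi/9)   exp(8*I*pi/9)   exp(-2*I*pi/3)  exp(-2*I*pi/9)  exp(2*I*pi/9)   exp(2*I*pi/3)   exp(-8*I*pi/9)  exp(-4*I*pi/9)
  chi_3          1             exp(2*I*pi/3)   exp(-2*I*pi/3)  1               exp(2*I*pi/3)   exp(-2*I*pi/3)  1               exp(2*I*pi/3)   exp(-2*I*pi/3)
  chi_4          1             exp(8*I*pi/9)   exp(-2*I*pi/9)  exp(2*I*pi/3)   exp(-4*I*pi/9)  exp(4*I*pi/9)   exp(-2*I*pi/3)  exp(2*I*pi/9)   exp(-8*I*pi/9)
  chi_5          1             exp(-8*I*pi/9)  exp(2*I*pi/9)   exp(-2*I*pi/3)  exp(4*I*pi/9)   exp(-4*I*pi/9)  exp(2*I*pi/3)   exp(-2*I*pi/9)  exp(8*I*pi/9) 
  chi_6          1             exp(-2*I*pi/3)  exp(2*I*pi/3)   1               exp(-2*I*pi/3)  exp(2*I*pi/3)   1               exp(-2*I*pi/3)  exp(2*I*pi/3) 
  chi_7          1             exp(-4*I*pi/9)  exp(-8*I*pi/9)  exp(2*I*pi/3)   exp(2*I*pi/9)   exp(-2*I*pi/9)  exp(-2*I*pi/3)  exp(8*I*pi/9)   exp(4*I*pi/9) 
  chi_8          1             exp(-2*I*pi/9)  exp(-4*I*pi/9)  exp(-2*I*pi/3)  exp(-8*I*pi/9)  exp(8*I*pi/9)   exp(2*I*pi/3)   exp(4*I*pi/9)   exp(2*I*pi/9) 

Spot check: chi_2(0) = zeta_9^(2*0) = zeta_9^0 = 1.

Derivation: Z/9Z is abelian, so all 9 irreducible complex representations are 1-dimensional. They are given by chi_k(m) = zeta_9^(k*m) for k = 0,...,8. Row orthogonality: sum_m chi_k(m) conj(chi_l(m)) = 9 * [k = l].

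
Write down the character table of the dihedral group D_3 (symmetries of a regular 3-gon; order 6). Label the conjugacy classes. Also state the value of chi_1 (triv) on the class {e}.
Conjugacy classes: {e} of size 1, {r^1, r^2} of size 2, {s, sr, ..., sr^2} of size 3.
Character table:
  irrep \ class              {e} (size 1)  {r^1, r^2} (size 2)  {s, sr, ..., sr^2} (size 3)
  chi_1 (triv)               1             1                    1                          
  chi_2 (sign: r->1, s->-1)  1             1                    -1                         
  chi_3 (2d, j=1)            2             -1                   0                          

Spot check: chi_1 (triv) on {e} = 1.

Working: D_3 has order 2*3 = 6 with 3 conjugacy classes, hence 3 irreducibles. Sum of squared dims 1 + 1 + 4 = 6 = |G|. Linear characters come from the abelianisation; the 2-dimensional irreps have character r^k -> 2*cos(2*pi*j*k/3), reflections -> 0.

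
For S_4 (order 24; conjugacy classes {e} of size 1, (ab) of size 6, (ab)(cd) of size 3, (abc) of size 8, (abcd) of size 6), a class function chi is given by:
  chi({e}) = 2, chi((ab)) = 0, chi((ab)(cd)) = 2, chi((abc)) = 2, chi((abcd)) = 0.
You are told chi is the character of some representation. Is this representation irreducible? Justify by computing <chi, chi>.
Not irreducible (reducible): <chi, chi> = 2 > 1.

Justification: <chi, chi> = (1/|G|) sum_C |C| * |chi(C)|^2 = (1/24)[1*|2|^2 + 6*|0|^2 + 3*|2|^2 + 8*|2|^2 + 6*|0|^2]
  = (1/24)[(4) + (0) + (12) + (32) + (0)] = 48/24 = 2.
A character is irreducible iff <chi, chi> = 1, so this representation is reducible.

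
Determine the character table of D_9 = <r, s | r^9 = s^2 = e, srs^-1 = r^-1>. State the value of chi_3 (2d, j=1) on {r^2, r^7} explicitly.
Conjugacy classes: {e} of size 1, {r^1, r^8} of size 2, {r^2, r^7} of size 2, {r^3, r^6} of size 2, {r^4, r^5} of size 2, {s, sr, ..., sr^8} of size 9.
Character table:
  irrep \ class              {e} (size 1)  {r^1, r^8} (size 2)  {r^2, r^7} (size 2)  {r^3, r^6} (size 2)  {r^4, r^5} (size 2)  {s, sr, ..., sr^8} (size 9)
  chi_1 (triv)               1             1                    1                    1                    1                    1                          
  chi_2 (sign: r->1, s->-1)  1             1                    1                    1                    1                    -1                         
  chi_3 (2d, j=1)            2             2*cos(2*pi/9)        2*cos(4*pi/9)        -1                   -2*cos(pi/9)         0                          
  chi_4 (2d, j=2)            2             2*cos(4*pi/9)        -2*cos(pi/9)         -1                   2*cos(2*pi/9)        0                          
  chi_5 (2d, j=3)            2             -1                   -1                   2                    -1                   0                          
  chi_6 (2d, j=4)            2             -2*cos(pi/9)         2*cos(2*pi/9)        -1                   2*cos(4*pi/9)        0                          

Spot check: chi_3 (2d, j=1) on {r^2, r^7} = 2*cos(4*pi/9).

Solution. D_9 has order 2*9 = 18 with 6 conjugacy classes, hence 6 irreducibles. Sum of squared dims 1 + 1 + 4 + 4 + 4 + 4 = 18 = |G|. Linear characters come from the abelianisation; the 2-dimensional irreps have character r^k -> 2*cos(2*pi*j*k/9), reflections -> 0.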